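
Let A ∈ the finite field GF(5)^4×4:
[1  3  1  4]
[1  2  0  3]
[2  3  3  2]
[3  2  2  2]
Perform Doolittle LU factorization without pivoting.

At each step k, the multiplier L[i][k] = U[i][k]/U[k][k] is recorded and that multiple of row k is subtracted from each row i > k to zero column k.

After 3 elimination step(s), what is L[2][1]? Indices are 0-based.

L[2][1] = 3

Step 1: pivot at (0,0) is 1.
  row1 ← row1 − (1)·row0  ⇒  L[1][0]=1, U row1=(0, 4, 4, 4)
  row2 ← row2 − (2)·row0  ⇒  L[2][0]=2, U row2=(0, 2, 1, 4)
  row3 ← row3 − (3)·row0  ⇒  L[3][0]=3, U row3=(0, 3, 4, 0)
Step 2: pivot at (1,1) is 4.
  row2 ← row2 − (3)·row1  ⇒  L[2][1]=3, U row2=(0, 0, 4, 2)
  row3 ← row3 − (2)·row1  ⇒  L[3][1]=2, U row3=(0, 0, 1, 2)
Step 3: pivot at (2,2) is 4.
  row3 ← row3 − (4)·row2  ⇒  L[3][2]=4, U row3=(0, 0, 0, 4)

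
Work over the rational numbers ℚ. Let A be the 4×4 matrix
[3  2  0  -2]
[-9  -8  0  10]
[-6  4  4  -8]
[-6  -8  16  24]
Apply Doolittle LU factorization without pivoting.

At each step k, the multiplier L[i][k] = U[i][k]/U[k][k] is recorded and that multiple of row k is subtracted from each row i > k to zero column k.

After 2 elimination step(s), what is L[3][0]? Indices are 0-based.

L[3][0] = -2

k=0: U[0][0]=3
  eliminate (1,0): mult=-3, new row 1: (0, -2, 0, 4); set L[1][0]=-3
  eliminate (2,0): mult=-2, new row 2: (0, 8, 4, -12); set L[2][0]=-2
  eliminate (3,0): mult=-2, new row 3: (0, -4, 16, 20); set L[3][0]=-2
k=1: U[1][1]=-2
  eliminate (2,1): mult=-4, new row 2: (0, 0, 4, 4); set L[2][1]=-4
  eliminate (3,1): mult=2, new row 3: (0, 0, 16, 12); set L[3][1]=2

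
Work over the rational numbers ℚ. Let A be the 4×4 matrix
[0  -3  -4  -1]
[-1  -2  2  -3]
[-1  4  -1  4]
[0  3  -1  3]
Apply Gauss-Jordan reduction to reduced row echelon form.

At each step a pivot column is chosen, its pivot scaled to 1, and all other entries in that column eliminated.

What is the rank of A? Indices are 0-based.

step 1: exchange rows 0,1
step 1: normalize row 0 (÷-1) = (1, 2, -2, 3)
  row 2: subtract -1×row0 = (0, 6, -3, 7)
step 2: normalize row 1 (÷-3) = (0, 1, 4/3, 1/3)
  row 0: subtract 2×row1 = (1, 0, -14/3, 7/3)
  row 2: subtract 6×row1 = (0, 0, -11, 5)
  row 3: subtract 3×row1 = (0, 0, -5, 2)
step 3: normalize row 2 (÷-11) = (0, 0, 1, -5/11)
  row 0: subtract -14/3×row2 = (1, 0, 0, 7/33)
  row 1: subtract 4/3×row2 = (0, 1, 0, 31/33)
  row 3: subtract -5×row2 = (0, 0, 0, -3/11)
step 4: normalize row 3 (÷-3/11) = (0, 0, 0, 1)
  row 0: subtract 7/33×row3 = (1, 0, 0, 0)
  row 1: subtract 31/33×row3 = (0, 1, 0, 0)
  row 2: subtract -5/11×row3 = (0, 0, 1, 0)

rank = 4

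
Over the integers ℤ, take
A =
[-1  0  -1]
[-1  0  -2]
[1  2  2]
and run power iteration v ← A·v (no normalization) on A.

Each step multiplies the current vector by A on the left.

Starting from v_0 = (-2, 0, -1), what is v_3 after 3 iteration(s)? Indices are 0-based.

v_3 = (-4, -7, 17)

v_0 = (-2, 0, -1).
v_1 = A·v_0 = (3, 4, -4).
v_2 = A·v_1 = (1, 5, 3).
v_3 = A·v_2 = (-4, -7, 17).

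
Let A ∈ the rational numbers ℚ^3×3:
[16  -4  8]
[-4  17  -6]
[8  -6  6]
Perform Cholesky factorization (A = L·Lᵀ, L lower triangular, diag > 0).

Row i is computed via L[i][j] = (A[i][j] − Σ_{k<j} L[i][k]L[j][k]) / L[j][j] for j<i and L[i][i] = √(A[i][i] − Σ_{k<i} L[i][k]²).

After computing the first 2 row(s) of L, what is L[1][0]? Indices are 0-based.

Step 1: L[0][0] = √(16) = 4.
  L[1][0] = (-4) / L[0][0] = -1.
Step 2: L[1][1] = √(16) = 4.

L[1][0] = -1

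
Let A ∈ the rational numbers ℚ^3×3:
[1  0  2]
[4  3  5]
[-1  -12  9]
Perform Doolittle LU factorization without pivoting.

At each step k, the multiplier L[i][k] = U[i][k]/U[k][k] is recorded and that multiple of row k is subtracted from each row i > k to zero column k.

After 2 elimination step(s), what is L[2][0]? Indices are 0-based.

L[2][0] = -1

k=0: U[0][0]=1
  eliminate (1,0): mult=4, new row 1: (0, 3, -3); set L[1][0]=4
  eliminate (2,0): mult=-1, new row 2: (0, -12, 11); set L[2][0]=-1
k=1: U[1][1]=3
  eliminate (2,1): mult=-4, new row 2: (0, 0, -1); set L[2][1]=-4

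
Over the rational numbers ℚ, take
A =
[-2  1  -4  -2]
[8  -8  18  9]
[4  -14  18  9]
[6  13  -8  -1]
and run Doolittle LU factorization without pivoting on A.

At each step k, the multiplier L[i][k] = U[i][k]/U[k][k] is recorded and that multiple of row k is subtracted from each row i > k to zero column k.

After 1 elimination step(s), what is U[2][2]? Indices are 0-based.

k=0: U[0][0]=-2
  eliminate (1,0): mult=-4, new row 1: (0, -4, 2, 1); set L[1][0]=-4
  eliminate (2,0): mult=-2, new row 2: (0, -12, 10, 5); set L[2][0]=-2
  eliminate (3,0): mult=-3, new row 3: (0, 16, -20, -7); set L[3][0]=-3

U[2][2] = 10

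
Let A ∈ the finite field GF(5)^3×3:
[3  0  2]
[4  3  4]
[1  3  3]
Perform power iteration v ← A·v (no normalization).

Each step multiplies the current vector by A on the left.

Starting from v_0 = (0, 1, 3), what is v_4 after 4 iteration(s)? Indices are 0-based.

v_0 = (0, 1, 3).
v_1 = A·v_0 = (1, 0, 2).
v_2 = A·v_1 = (2, 2, 2).
v_3 = A·v_2 = (0, 2, 4).
v_4 = A·v_3 = (3, 2, 3).

v_4 = (3, 2, 3)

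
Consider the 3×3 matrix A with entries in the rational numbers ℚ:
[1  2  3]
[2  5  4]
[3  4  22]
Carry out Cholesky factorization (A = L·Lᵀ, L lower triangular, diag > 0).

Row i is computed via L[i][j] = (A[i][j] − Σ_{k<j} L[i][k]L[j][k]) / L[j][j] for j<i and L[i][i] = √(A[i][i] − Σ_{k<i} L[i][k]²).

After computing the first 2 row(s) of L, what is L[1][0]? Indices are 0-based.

L[1][0] = 2

Step 1: L[0][0] = √(1) = 1.
  L[1][0] = (2) / L[0][0] = 2.
Step 2: L[1][1] = √(1) = 1.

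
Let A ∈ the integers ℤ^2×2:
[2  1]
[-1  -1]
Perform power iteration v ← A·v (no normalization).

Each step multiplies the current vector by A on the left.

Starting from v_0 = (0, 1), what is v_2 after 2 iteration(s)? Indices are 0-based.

v_2 = (1, 0)

v_0 = (0, 1).
v_1 = A·v_0 = (1, -1).
v_2 = A·v_1 = (1, 0).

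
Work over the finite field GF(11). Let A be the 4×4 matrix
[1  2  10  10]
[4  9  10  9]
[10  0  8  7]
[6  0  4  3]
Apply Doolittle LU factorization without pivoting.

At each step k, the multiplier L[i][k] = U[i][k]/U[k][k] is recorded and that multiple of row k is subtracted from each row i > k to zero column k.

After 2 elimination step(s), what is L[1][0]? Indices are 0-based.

[col 0] pivot 1
  R1 -= 4*R0 → (0, 1, 3, 2)  (L[1][0] := 4)
  R2 -= 10*R0 → (0, 2, 7, 6)  (L[2][0] := 10)
  R3 -= 6*R0 → (0, 10, 10, 9)  (L[3][0] := 6)
[col 1] pivot 1
  R2 -= 2*R1 → (0, 0, 1, 2)  (L[2][1] := 2)
  R3 -= 10*R1 → (0, 0, 2, 0)  (L[3][1] := 10)

L[1][0] = 4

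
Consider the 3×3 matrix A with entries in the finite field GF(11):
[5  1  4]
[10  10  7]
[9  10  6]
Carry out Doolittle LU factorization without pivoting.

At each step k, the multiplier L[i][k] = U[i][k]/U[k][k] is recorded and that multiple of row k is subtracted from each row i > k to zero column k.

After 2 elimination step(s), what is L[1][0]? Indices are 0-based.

L[1][0] = 2

Step 1: pivot at (0,0) is 5.
  row1 ← row1 − (2)·row0  ⇒  L[1][0]=2, U row1=(0, 8, 10)
  row2 ← row2 − (4)·row0  ⇒  L[2][0]=4, U row2=(0, 6, 1)
Step 2: pivot at (1,1) is 8.
  row2 ← row2 − (9)·row1  ⇒  L[2][1]=9, U row2=(0, 0, 10)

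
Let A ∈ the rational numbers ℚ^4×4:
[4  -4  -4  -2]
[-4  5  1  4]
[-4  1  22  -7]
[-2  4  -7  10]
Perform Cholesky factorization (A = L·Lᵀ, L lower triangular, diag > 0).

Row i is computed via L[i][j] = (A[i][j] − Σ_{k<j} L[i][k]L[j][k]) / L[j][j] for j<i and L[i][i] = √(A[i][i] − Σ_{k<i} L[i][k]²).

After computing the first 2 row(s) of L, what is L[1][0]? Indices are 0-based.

Step 1: L[0][0] = √(4) = 2.
  L[1][0] = (-4) / L[0][0] = -2.
Step 2: L[1][1] = √(1) = 1.

L[1][0] = -2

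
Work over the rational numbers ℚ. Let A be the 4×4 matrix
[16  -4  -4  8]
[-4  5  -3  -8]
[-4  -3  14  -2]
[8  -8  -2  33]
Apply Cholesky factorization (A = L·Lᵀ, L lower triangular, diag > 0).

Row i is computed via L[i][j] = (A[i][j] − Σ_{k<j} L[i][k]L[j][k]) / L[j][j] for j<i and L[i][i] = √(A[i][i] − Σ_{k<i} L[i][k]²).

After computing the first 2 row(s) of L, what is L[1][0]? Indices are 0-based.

L[1][0] = -1

Step 1: L[0][0] = √(16) = 4.
  L[1][0] = (-4) / L[0][0] = -1.
Step 2: L[1][1] = √(4) = 2.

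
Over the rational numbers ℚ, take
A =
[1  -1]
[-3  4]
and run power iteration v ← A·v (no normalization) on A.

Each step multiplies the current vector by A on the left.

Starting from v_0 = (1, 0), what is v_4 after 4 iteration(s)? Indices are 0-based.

v_0 = (1, 0).
v_1 = A·v_0 = (1, -3).
v_2 = A·v_1 = (4, -15).
v_3 = A·v_2 = (19, -72).
v_4 = A·v_3 = (91, -345).

v_4 = (91, -345)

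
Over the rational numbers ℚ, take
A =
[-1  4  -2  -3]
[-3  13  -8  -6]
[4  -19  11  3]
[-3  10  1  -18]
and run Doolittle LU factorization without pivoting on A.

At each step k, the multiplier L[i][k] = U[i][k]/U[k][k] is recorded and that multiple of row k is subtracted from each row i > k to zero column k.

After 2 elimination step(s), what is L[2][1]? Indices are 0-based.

L[2][1] = -3

k=0: U[0][0]=-1
  eliminate (1,0): mult=3, new row 1: (0, 1, -2, 3); set L[1][0]=3
  eliminate (2,0): mult=-4, new row 2: (0, -3, 3, -9); set L[2][0]=-4
  eliminate (3,0): mult=3, new row 3: (0, -2, 7, -9); set L[3][0]=3
k=1: U[1][1]=1
  eliminate (2,1): mult=-3, new row 2: (0, 0, -3, 0); set L[2][1]=-3
  eliminate (3,1): mult=-2, new row 3: (0, 0, 3, -3); set L[3][1]=-2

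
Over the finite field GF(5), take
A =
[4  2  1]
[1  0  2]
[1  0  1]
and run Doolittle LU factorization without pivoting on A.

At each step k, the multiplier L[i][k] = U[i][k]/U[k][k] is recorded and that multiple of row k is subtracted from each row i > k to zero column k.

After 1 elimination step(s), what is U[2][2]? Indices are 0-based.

k=0: U[0][0]=4
  eliminate (1,0): mult=4, new row 1: (0, 2, 3); set L[1][0]=4
  eliminate (2,0): mult=4, new row 2: (0, 2, 2); set L[2][0]=4

U[2][2] = 2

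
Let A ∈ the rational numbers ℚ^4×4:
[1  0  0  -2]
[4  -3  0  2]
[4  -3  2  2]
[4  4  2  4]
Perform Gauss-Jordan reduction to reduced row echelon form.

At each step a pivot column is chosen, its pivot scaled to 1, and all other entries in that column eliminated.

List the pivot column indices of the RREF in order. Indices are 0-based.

pivot columns: 0, 1, 2, 3

pivot(0,0)=1: scale R0 → (1, 0, 0, -2)
  clear (1,0): R1 −= (4)R0 → (0, -3, 0, 10)
  clear (2,0): R2 −= (4)R0 → (0, -3, 2, 10)
  clear (3,0): R3 −= (4)R0 → (0, 4, 2, 12)
pivot(1,1)=-3: scale R1 → (0, 1, 0, -10/3)
  clear (2,1): R2 −= (-3)R1 → (0, 0, 2, 0)
  clear (3,1): R3 −= (4)R1 → (0, 0, 2, 76/3)
pivot(2,2)=2: scale R2 → (0, 0, 1, 0)
  clear (3,2): R3 −= (2)R2 → (0, 0, 0, 76/3)
pivot(3,3)=76/3: scale R3 → (0, 0, 0, 1)
  clear (0,3): R0 −= (-2)R3 → (1, 0, 0, 0)
  clear (1,3): R1 −= (-10/3)R3 → (0, 1, 0, 0)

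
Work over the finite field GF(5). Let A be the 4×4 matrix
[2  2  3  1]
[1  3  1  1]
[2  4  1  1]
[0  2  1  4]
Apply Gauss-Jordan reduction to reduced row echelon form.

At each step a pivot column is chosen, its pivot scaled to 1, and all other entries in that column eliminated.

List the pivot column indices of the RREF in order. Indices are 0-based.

pivot columns: 0, 1, 2, 3

step 1: normalize row 0 (÷2) = (1, 1, 4, 3)
  row 1: subtract 1×row0 = (0, 2, 2, 3)
  row 2: subtract 2×row0 = (0, 2, 3, 0)
step 2: normalize row 1 (÷2) = (0, 1, 1, 4)
  row 0: subtract 1×row1 = (1, 0, 3, 4)
  row 2: subtract 2×row1 = (0, 0, 1, 2)
  row 3: subtract 2×row1 = (0, 0, 4, 1)
step 3: normalize row 2 (÷1) = (0, 0, 1, 2)
  row 0: subtract 3×row2 = (1, 0, 0, 3)
  row 1: subtract 1×row2 = (0, 1, 0, 2)
  row 3: subtract 4×row2 = (0, 0, 0, 3)
step 4: normalize row 3 (÷3) = (0, 0, 0, 1)
  row 0: subtract 3×row3 = (1, 0, 0, 0)
  row 1: subtract 2×row3 = (0, 1, 0, 0)
  row 2: subtract 2×row3 = (0, 0, 1, 0)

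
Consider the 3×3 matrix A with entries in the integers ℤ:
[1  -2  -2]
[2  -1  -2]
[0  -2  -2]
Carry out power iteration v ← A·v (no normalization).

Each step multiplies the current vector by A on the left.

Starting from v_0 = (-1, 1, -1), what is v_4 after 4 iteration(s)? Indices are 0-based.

v_4 = (5, 3, 6)

v_0 = (-1, 1, -1).
v_1 = A·v_0 = (-1, -1, 0).
v_2 = A·v_1 = (1, -1, 2).
v_3 = A·v_2 = (-1, -1, -2).
v_4 = A·v_3 = (5, 3, 6).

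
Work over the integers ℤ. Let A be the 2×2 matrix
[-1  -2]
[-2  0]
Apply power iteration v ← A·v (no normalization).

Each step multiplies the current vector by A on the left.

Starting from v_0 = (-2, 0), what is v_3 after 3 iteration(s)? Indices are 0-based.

v_3 = (18, 20)

v_0 = (-2, 0).
v_1 = A·v_0 = (2, 4).
v_2 = A·v_1 = (-10, -4).
v_3 = A·v_2 = (18, 20).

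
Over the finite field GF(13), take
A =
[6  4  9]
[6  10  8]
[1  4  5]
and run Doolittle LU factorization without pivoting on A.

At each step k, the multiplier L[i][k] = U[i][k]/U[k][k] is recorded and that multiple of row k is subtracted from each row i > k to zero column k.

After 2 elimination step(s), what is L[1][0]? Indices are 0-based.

L[1][0] = 1

[col 0] pivot 6
  R1 -= 1*R0 → (0, 6, 12)  (L[1][0] := 1)
  R2 -= 11*R0 → (0, 12, 10)  (L[2][0] := 11)
[col 1] pivot 6
  R2 -= 2*R1 → (0, 0, 12)  (L[2][1] := 2)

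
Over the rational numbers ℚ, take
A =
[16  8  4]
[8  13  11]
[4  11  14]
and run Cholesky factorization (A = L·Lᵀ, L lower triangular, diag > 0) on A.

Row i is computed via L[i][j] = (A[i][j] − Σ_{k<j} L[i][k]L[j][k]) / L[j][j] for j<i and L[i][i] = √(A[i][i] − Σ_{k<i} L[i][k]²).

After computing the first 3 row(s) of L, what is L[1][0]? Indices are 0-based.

L[1][0] = 2

Step 1: L[0][0] = √(16) = 4.
  L[1][0] = (8) / L[0][0] = 2.
Step 2: L[1][1] = √(9) = 3.
  L[2][0] = (4) / L[0][0] = 1.
  L[2][1] = (9) / L[1][1] = 3.
Step 3: L[2][2] = √(4) = 2.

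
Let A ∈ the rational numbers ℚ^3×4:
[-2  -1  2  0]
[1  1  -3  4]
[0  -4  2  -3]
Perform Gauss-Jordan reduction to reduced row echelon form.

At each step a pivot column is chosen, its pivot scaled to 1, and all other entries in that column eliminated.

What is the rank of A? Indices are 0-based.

pivot(0,0)=-2: scale R0 → (1, 1/2, -1, 0)
  clear (1,0): R1 −= (1)R0 → (0, 1/2, -2, 4)
pivot(1,1)=1/2: scale R1 → (0, 1, -4, 8)
  clear (0,1): R0 −= (1/2)R1 → (1, 0, 1, -4)
  clear (2,1): R2 −= (-4)R1 → (0, 0, -14, 29)
pivot(2,2)=-14: scale R2 → (0, 0, 1, -29/14)
  clear (0,2): R0 −= (1)R2 → (1, 0, 0, -27/14)
  clear (1,2): R1 −= (-4)R2 → (0, 1, 0, -2/7)

rank = 3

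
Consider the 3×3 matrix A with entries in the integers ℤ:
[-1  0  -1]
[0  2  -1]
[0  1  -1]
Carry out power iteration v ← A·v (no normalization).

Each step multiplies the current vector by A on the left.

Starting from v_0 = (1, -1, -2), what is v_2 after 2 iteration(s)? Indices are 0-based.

v_2 = (-2, -1, -1)

v_0 = (1, -1, -2).
v_1 = A·v_0 = (1, 0, 1).
v_2 = A·v_1 = (-2, -1, -1).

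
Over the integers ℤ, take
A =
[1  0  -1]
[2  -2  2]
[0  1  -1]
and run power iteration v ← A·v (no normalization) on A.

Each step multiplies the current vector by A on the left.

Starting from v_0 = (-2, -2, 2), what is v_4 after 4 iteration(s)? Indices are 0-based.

v_4 = (24, -208, 96)

v_0 = (-2, -2, 2).
v_1 = A·v_0 = (-4, 4, -4).
v_2 = A·v_1 = (0, -24, 8).
v_3 = A·v_2 = (-8, 64, -32).
v_4 = A·v_3 = (24, -208, 96).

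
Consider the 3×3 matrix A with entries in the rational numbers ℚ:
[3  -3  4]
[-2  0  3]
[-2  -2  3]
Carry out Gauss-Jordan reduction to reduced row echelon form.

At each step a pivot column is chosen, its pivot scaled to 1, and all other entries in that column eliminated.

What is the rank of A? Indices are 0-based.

step 1: normalize row 0 (÷3) = (1, -1, 4/3)
  row 1: subtract -2×row0 = (0, -2, 17/3)
  row 2: subtract -2×row0 = (0, -4, 17/3)
step 2: normalize row 1 (÷-2) = (0, 1, -17/6)
  row 0: subtract -1×row1 = (1, 0, -3/2)
  row 2: subtract -4×row1 = (0, 0, -17/3)
step 3: normalize row 2 (÷-17/3) = (0, 0, 1)
  row 0: subtract -3/2×row2 = (1, 0, 0)
  row 1: subtract -17/6×row2 = (0, 1, 0)

rank = 3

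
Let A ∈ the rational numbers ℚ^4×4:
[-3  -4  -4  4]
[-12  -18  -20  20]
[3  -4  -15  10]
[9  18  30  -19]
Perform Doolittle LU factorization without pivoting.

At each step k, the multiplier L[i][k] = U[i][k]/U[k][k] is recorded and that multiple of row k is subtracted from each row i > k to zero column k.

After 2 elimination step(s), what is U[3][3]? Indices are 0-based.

U[3][3] = 5

[col 0] pivot -3
  R1 -= 4*R0 → (0, -2, -4, 4)  (L[1][0] := 4)
  R2 -= -1*R0 → (0, -8, -19, 14)  (L[2][0] := -1)
  R3 -= -3*R0 → (0, 6, 18, -7)  (L[3][0] := -3)
[col 1] pivot -2
  R2 -= 4*R1 → (0, 0, -3, -2)  (L[2][1] := 4)
  R3 -= -3*R1 → (0, 0, 6, 5)  (L[3][1] := -3)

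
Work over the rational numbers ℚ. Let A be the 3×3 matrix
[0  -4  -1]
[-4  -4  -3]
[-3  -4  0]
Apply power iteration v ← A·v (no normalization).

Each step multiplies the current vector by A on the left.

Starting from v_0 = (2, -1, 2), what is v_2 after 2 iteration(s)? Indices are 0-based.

v_0 = (2, -1, 2).
v_1 = A·v_0 = (2, -10, -2).
v_2 = A·v_1 = (42, 38, 34).

v_2 = (42, 38, 34)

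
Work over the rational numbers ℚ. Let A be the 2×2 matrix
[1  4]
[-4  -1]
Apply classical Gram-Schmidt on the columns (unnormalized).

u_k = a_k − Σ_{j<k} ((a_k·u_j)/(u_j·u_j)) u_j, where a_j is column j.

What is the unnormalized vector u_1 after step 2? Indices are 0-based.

u_1 = (60/17, 15/17)

Step 1: u_0 = a_0 = (1, -4).
Step 2: u_1 = a_1 − (8/17)·u_0 = (60/17, 15/17).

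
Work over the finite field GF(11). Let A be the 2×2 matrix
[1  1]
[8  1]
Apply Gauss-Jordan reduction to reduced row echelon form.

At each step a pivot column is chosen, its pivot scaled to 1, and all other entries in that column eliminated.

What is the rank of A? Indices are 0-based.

pivot(0,0)=1: scale R0 → (1, 1)
  clear (1,0): R1 −= (8)R0 → (0, 4)
pivot(1,1)=4: scale R1 → (0, 1)
  clear (0,1): R0 −= (1)R1 → (1, 0)

rank = 2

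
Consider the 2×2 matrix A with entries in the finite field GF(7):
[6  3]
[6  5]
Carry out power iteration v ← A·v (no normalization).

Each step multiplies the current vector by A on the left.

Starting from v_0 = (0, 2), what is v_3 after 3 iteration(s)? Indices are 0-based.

v_0 = (0, 2).
v_1 = A·v_0 = (6, 3).
v_2 = A·v_1 = (3, 2).
v_3 = A·v_2 = (3, 0).

v_3 = (3, 0)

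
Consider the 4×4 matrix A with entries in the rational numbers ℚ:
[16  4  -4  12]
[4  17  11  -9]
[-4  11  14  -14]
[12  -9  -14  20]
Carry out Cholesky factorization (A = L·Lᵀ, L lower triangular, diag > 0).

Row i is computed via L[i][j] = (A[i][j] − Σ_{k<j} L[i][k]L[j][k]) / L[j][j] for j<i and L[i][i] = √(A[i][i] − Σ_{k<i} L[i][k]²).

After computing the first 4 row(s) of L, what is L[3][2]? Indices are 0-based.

L[3][2] = -1

Step 1: L[0][0] = √(16) = 4.
  L[1][0] = (4) / L[0][0] = 1.
Step 2: L[1][1] = √(16) = 4.
  L[2][0] = (-4) / L[0][0] = -1.
  L[2][1] = (12) / L[1][1] = 3.
Step 3: L[2][2] = √(4) = 2.
  L[3][0] = (12) / L[0][0] = 3.
  L[3][1] = (-12) / L[1][1] = -3.
  L[3][2] = (-2) / L[2][2] = -1.
Step 4: L[3][3] = √(1) = 1.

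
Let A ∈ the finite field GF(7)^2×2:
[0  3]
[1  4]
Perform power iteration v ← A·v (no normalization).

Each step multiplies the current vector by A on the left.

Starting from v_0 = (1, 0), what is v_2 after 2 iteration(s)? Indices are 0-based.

v_2 = (3, 4)

v_0 = (1, 0).
v_1 = A·v_0 = (0, 1).
v_2 = A·v_1 = (3, 4).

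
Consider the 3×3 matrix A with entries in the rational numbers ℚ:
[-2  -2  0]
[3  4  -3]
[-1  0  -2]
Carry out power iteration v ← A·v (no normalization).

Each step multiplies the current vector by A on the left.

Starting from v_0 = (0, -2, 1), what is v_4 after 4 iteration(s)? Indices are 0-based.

v_0 = (0, -2, 1).
v_1 = A·v_0 = (4, -11, -2).
v_2 = A·v_1 = (14, -26, 0).
v_3 = A·v_2 = (24, -62, -14).
v_4 = A·v_3 = (76, -134, 4).

v_4 = (76, -134, 4)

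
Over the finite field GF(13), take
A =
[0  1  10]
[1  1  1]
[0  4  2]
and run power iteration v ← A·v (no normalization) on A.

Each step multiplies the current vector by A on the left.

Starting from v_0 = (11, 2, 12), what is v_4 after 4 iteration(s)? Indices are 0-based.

v_0 = (11, 2, 12).
v_1 = A·v_0 = (5, 12, 6).
v_2 = A·v_1 = (7, 10, 8).
v_3 = A·v_2 = (12, 12, 4).
v_4 = A·v_3 = (0, 2, 4).

v_4 = (0, 2, 4)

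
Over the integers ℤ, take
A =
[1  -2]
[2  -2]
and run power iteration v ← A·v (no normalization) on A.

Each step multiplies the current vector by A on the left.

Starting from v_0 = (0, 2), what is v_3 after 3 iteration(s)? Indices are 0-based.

v_0 = (0, 2).
v_1 = A·v_0 = (-4, -4).
v_2 = A·v_1 = (4, 0).
v_3 = A·v_2 = (4, 8).

v_3 = (4, 8)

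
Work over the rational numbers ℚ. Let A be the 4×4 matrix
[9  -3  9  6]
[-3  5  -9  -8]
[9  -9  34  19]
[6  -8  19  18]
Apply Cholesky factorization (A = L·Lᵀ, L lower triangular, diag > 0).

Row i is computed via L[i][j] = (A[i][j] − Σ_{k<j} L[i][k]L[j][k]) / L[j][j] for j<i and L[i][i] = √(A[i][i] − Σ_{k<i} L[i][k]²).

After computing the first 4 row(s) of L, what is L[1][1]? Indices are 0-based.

Step 1: L[0][0] = √(9) = 3.
  L[1][0] = (-3) / L[0][0] = -1.
Step 2: L[1][1] = √(4) = 2.
  L[2][0] = (9) / L[0][0] = 3.
  L[2][1] = (-6) / L[1][1] = -3.
Step 3: L[2][2] = √(16) = 4.
  L[3][0] = (6) / L[0][0] = 2.
  L[3][1] = (-6) / L[1][1] = -3.
  L[3][2] = (4) / L[2][2] = 1.
Step 4: L[3][3] = √(4) = 2.

L[1][1] = 2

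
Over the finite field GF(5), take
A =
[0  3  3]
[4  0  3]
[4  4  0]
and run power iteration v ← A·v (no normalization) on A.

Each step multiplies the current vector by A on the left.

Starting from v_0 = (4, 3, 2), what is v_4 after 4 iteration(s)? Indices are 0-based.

v_4 = (0, 2, 0)

v_0 = (4, 3, 2).
v_1 = A·v_0 = (0, 2, 3).
v_2 = A·v_1 = (0, 4, 3).
v_3 = A·v_2 = (1, 4, 1).
v_4 = A·v_3 = (0, 2, 0).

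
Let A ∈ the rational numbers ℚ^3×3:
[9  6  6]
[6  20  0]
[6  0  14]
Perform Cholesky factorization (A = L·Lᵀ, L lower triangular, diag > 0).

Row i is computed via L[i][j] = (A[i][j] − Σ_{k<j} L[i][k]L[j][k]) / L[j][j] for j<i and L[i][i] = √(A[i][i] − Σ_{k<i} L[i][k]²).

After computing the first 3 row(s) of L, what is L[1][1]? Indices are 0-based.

Step 1: L[0][0] = √(9) = 3.
  L[1][0] = (6) / L[0][0] = 2.
Step 2: L[1][1] = √(16) = 4.
  L[2][0] = (6) / L[0][0] = 2.
  L[2][1] = (-4) / L[1][1] = -1.
Step 3: L[2][2] = √(9) = 3.

L[1][1] = 4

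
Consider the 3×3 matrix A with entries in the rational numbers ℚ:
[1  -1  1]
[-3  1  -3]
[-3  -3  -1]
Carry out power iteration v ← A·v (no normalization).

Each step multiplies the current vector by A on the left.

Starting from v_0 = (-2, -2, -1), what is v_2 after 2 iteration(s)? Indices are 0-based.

v_2 = (5, -29, -31)

v_0 = (-2, -2, -1).
v_1 = A·v_0 = (-1, 7, 13).
v_2 = A·v_1 = (5, -29, -31).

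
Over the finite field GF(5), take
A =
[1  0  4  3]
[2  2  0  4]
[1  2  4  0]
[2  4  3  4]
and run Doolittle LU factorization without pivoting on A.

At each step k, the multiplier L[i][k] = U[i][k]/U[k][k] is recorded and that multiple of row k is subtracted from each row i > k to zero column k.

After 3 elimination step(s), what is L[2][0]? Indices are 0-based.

L[2][0] = 1

k=0: U[0][0]=1
  eliminate (1,0): mult=2, new row 1: (0, 2, 2, 3); set L[1][0]=2
  eliminate (2,0): mult=1, new row 2: (0, 2, 0, 2); set L[2][0]=1
  eliminate (3,0): mult=2, new row 3: (0, 4, 0, 3); set L[3][0]=2
k=1: U[1][1]=2
  eliminate (2,1): mult=1, new row 2: (0, 0, 3, 4); set L[2][1]=1
  eliminate (3,1): mult=2, new row 3: (0, 0, 1, 2); set L[3][1]=2
k=2: U[2][2]=3
  eliminate (3,2): mult=2, new row 3: (0, 0, 0, 4); set L[3][2]=2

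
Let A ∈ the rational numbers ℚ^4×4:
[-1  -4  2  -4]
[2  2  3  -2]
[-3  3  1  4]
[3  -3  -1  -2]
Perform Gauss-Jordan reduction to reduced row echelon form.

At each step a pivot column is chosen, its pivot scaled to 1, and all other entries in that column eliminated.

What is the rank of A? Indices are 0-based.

rank = 4

[1] R0 /= -1  ⇒  (1, 4, -2, 4)
     R1 -= 2·R0  ⇒  (0, -6, 7, -10)
     R2 -= -3·R0  ⇒  (0, 15, -5, 16)
     R3 -= 3·R0  ⇒  (0, -15, 5, -14)
[2] R1 /= -6  ⇒  (0, 1, -7/6, 5/3)
     R0 -= 4·R1  ⇒  (1, 0, 8/3, -8/3)
     R2 -= 15·R1  ⇒  (0, 0, 25/2, -9)
     R3 -= -15·R1  ⇒  (0, 0, -25/2, 11)
[3] R2 /= 25/2  ⇒  (0, 0, 1, -18/25)
     R0 -= 8/3·R2  ⇒  (1, 0, 0, -56/75)
     R1 -= -7/6·R2  ⇒  (0, 1, 0, 62/75)
     R3 -= -25/2·R2  ⇒  (0, 0, 0, 2)
[4] R3 /= 2  ⇒  (0, 0, 0, 1)
     R0 -= -56/75·R3  ⇒  (1, 0, 0, 0)
     R1 -= 62/75·R3  ⇒  (0, 1, 0, 0)
     R2 -= -18/25·R3  ⇒  (0, 0, 1, 0)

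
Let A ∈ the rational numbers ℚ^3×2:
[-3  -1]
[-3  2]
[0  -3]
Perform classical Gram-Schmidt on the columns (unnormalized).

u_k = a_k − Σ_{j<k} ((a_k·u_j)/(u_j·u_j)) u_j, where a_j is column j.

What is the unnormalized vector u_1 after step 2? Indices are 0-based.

Step 1: u_0 = a_0 = (-3, -3, 0).
Step 2: u_1 = a_1 − (-1/6)·u_0 = (-3/2, 3/2, -3).

u_1 = (-3/2, 3/2, -3)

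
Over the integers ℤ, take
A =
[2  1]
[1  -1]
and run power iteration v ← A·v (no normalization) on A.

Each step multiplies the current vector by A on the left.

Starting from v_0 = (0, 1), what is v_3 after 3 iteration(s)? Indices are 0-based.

v_0 = (0, 1).
v_1 = A·v_0 = (1, -1).
v_2 = A·v_1 = (1, 2).
v_3 = A·v_2 = (4, -1).

v_3 = (4, -1)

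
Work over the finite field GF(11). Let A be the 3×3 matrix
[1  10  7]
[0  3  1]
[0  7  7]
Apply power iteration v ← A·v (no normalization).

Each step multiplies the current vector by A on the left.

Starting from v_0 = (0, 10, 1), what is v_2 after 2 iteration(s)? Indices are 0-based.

v_2 = (10, 5, 8)

v_0 = (0, 10, 1).
v_1 = A·v_0 = (8, 9, 0).
v_2 = A·v_1 = (10, 5, 8).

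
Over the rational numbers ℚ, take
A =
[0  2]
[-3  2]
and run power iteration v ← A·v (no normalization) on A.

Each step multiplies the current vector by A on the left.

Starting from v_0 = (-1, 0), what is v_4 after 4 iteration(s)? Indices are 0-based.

v_4 = (-12, -48)

v_0 = (-1, 0).
v_1 = A·v_0 = (0, 3).
v_2 = A·v_1 = (6, 6).
v_3 = A·v_2 = (12, -6).
v_4 = A·v_3 = (-12, -48).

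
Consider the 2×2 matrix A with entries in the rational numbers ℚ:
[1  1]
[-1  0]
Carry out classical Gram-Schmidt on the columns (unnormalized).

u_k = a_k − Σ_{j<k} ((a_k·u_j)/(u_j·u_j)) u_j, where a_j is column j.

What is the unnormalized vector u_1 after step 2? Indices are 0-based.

u_1 = (1/2, 1/2)

Step 1: u_0 = a_0 = (1, -1).
Step 2: u_1 = a_1 − (1/2)·u_0 = (1/2, 1/2).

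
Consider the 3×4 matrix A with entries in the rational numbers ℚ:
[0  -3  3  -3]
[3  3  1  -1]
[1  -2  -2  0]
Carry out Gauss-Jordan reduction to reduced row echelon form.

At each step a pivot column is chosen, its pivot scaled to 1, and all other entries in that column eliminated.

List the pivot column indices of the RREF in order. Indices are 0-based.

step 1: exchange rows 0,1
step 1: normalize row 0 (÷3) = (1, 1, 1/3, -1/3)
  row 2: subtract 1×row0 = (0, -3, -7/3, 1/3)
step 2: normalize row 1 (÷-3) = (0, 1, -1, 1)
  row 0: subtract 1×row1 = (1, 0, 4/3, -4/3)
  row 2: subtract -3×row1 = (0, 0, -16/3, 10/3)
step 3: normalize row 2 (÷-16/3) = (0, 0, 1, -5/8)
  row 0: subtract 4/3×row2 = (1, 0, 0, -1/2)
  row 1: subtract -1×row2 = (0, 1, 0, 3/8)

pivot columns: 0, 1, 2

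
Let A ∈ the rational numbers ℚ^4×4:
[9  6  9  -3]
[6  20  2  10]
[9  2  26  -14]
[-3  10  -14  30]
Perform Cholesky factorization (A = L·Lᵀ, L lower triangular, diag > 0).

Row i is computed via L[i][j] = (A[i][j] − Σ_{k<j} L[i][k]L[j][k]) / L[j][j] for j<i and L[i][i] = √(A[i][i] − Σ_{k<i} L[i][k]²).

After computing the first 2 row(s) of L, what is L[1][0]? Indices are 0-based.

Step 1: L[0][0] = √(9) = 3.
  L[1][0] = (6) / L[0][0] = 2.
Step 2: L[1][1] = √(16) = 4.

L[1][0] = 2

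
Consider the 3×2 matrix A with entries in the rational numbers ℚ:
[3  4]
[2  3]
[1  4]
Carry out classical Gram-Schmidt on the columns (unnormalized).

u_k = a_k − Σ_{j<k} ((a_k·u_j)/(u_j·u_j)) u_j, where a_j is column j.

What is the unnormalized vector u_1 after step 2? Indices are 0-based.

Step 1: u_0 = a_0 = (3, 2, 1).
Step 2: u_1 = a_1 − (11/7)·u_0 = (-5/7, -1/7, 17/7).

u_1 = (-5/7, -1/7, 17/7)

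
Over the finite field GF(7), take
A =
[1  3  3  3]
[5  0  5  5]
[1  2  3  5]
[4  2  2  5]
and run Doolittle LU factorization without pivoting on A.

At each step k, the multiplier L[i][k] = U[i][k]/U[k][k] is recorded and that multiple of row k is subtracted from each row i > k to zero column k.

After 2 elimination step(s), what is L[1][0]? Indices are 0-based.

L[1][0] = 5

[col 0] pivot 1
  R1 -= 5*R0 → (0, 6, 4, 4)  (L[1][0] := 5)
  R2 -= 1*R0 → (0, 6, 0, 2)  (L[2][0] := 1)
  R3 -= 4*R0 → (0, 4, 4, 0)  (L[3][0] := 4)
[col 1] pivot 6
  R2 -= 1*R1 → (0, 0, 3, 5)  (L[2][1] := 1)
  R3 -= 3*R1 → (0, 0, 6, 2)  (L[3][1] := 3)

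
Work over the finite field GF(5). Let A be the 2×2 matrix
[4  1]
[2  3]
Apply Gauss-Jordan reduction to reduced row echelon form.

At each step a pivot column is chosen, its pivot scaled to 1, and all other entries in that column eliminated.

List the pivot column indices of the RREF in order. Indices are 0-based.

pivot columns: 0

pivot(0,0)=4: scale R0 → (1, 4)
  clear (1,0): R1 −= (2)R0 → (0, 0)
col 1: no nonzero at/below row 1; advance.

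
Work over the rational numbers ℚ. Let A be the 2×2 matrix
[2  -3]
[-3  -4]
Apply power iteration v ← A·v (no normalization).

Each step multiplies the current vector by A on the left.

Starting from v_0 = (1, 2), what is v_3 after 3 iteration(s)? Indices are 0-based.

v_0 = (1, 2).
v_1 = A·v_0 = (-4, -11).
v_2 = A·v_1 = (25, 56).
v_3 = A·v_2 = (-118, -299).

v_3 = (-118, -299)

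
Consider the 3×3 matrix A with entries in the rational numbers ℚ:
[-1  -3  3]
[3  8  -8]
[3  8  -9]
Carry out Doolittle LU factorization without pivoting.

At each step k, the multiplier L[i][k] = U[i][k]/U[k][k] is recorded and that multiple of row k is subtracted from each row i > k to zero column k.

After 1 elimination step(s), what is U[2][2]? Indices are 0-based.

U[2][2] = 0

k=0: U[0][0]=-1
  eliminate (1,0): mult=-3, new row 1: (0, -1, 1); set L[1][0]=-3
  eliminate (2,0): mult=-3, new row 2: (0, -1, 0); set L[2][0]=-3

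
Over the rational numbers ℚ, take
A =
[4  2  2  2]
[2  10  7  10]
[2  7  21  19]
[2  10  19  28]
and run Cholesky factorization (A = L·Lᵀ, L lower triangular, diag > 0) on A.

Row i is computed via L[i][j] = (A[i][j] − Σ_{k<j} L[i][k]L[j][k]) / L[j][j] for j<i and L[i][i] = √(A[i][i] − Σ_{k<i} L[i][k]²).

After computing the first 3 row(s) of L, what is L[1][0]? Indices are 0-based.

L[1][0] = 1

Step 1: L[0][0] = √(4) = 2.
  L[1][0] = (2) / L[0][0] = 1.
Step 2: L[1][1] = √(9) = 3.
  L[2][0] = (2) / L[0][0] = 1.
  L[2][1] = (6) / L[1][1] = 2.
Step 3: L[2][2] = √(16) = 4.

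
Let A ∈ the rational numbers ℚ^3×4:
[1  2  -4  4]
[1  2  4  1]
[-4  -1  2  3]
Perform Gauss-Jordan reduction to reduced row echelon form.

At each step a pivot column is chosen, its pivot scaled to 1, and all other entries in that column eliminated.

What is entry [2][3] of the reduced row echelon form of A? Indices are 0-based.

M[2][3] = -3/8

[1] R0 /= 1  ⇒  (1, 2, -4, 4)
     R1 -= 1·R0  ⇒  (0, 0, 8, -3)
     R2 -= -4·R0  ⇒  (0, 7, -14, 19)
[2] R1 <-> R2
[2] R1 /= 7  ⇒  (0, 1, -2, 19/7)
     R0 -= 2·R1  ⇒  (1, 0, 0, -10/7)
[3] R2 /= 8  ⇒  (0, 0, 1, -3/8)
     R1 -= -2·R2  ⇒  (0, 1, 0, 55/28)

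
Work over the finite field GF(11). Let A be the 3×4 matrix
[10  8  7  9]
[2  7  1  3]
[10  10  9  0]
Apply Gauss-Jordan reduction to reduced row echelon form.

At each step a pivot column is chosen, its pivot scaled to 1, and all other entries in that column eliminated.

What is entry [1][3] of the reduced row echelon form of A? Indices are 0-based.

[1] R0 /= 10  ⇒  (1, 3, 4, 2)
     R1 -= 2·R0  ⇒  (0, 1, 4, 10)
     R2 -= 10·R0  ⇒  (0, 2, 2, 2)
[2] R1 /= 1  ⇒  (0, 1, 4, 10)
     R0 -= 3·R1  ⇒  (1, 0, 3, 5)
     R2 -= 2·R1  ⇒  (0, 0, 5, 4)
[3] R2 /= 5  ⇒  (0, 0, 1, 3)
     R0 -= 3·R2  ⇒  (1, 0, 0, 7)
     R1 -= 4·R2  ⇒  (0, 1, 0, 9)

M[1][3] = 9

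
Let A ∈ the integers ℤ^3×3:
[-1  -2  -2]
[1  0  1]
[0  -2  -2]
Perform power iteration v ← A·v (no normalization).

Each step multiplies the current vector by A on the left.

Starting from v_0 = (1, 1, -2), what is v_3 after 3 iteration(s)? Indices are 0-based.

v_3 = (1, -5, -2)

v_0 = (1, 1, -2).
v_1 = A·v_0 = (1, -1, 2).
v_2 = A·v_1 = (-3, 3, -2).
v_3 = A·v_2 = (1, -5, -2).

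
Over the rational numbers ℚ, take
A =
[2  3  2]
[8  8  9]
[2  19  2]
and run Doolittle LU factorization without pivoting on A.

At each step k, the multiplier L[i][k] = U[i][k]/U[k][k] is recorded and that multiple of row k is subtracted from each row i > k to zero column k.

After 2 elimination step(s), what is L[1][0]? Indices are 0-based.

L[1][0] = 4

[col 0] pivot 2
  R1 -= 4*R0 → (0, -4, 1)  (L[1][0] := 4)
  R2 -= 1*R0 → (0, 16, 0)  (L[2][0] := 1)
[col 1] pivot -4
  R2 -= -4*R1 → (0, 0, 4)  (L[2][1] := -4)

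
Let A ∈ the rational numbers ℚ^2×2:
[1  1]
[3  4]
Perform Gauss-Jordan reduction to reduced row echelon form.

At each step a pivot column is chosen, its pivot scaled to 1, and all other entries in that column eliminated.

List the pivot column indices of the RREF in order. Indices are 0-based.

pivot columns: 0, 1

[1] R0 /= 1  ⇒  (1, 1)
     R1 -= 3·R0  ⇒  (0, 1)
[2] R1 /= 1  ⇒  (0, 1)
     R0 -= 1·R1  ⇒  (1, 0)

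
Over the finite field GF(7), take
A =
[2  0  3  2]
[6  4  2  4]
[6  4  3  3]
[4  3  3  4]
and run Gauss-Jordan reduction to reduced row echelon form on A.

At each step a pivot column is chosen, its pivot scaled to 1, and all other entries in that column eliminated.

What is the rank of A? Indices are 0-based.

rank = 4

[1] R0 /= 2  ⇒  (1, 0, 5, 1)
     R1 -= 6·R0  ⇒  (0, 4, 0, 5)
     R2 -= 6·R0  ⇒  (0, 4, 1, 4)
     R3 -= 4·R0  ⇒  (0, 3, 4, 0)
[2] R1 /= 4  ⇒  (0, 1, 0, 3)
     R2 -= 4·R1  ⇒  (0, 0, 1, 6)
     R3 -= 3·R1  ⇒  (0, 0, 4, 5)
[3] R2 /= 1  ⇒  (0, 0, 1, 6)
     R0 -= 5·R2  ⇒  (1, 0, 0, 6)
     R3 -= 4·R2  ⇒  (0, 0, 0, 2)
[4] R3 /= 2  ⇒  (0, 0, 0, 1)
     R0 -= 6·R3  ⇒  (1, 0, 0, 0)
     R1 -= 3·R3  ⇒  (0, 1, 0, 0)
     R2 -= 6·R3  ⇒  (0, 0, 1, 0)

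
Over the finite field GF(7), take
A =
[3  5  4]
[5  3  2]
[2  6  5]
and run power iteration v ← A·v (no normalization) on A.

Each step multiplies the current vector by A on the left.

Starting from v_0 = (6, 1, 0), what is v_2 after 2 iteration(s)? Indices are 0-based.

v_2 = (5, 5, 5)

v_0 = (6, 1, 0).
v_1 = A·v_0 = (2, 5, 4).
v_2 = A·v_1 = (5, 5, 5).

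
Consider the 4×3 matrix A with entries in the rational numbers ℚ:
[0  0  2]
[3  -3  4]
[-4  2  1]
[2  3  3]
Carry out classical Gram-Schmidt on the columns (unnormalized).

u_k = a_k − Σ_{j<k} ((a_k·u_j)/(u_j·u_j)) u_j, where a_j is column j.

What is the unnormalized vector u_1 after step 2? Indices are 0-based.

u_1 = (0, -54/29, 14/29, 109/29)

Step 1: u_0 = a_0 = (0, 3, -4, 2).
Step 2: u_1 = a_1 − (-11/29)·u_0 = (0, -54/29, 14/29, 109/29).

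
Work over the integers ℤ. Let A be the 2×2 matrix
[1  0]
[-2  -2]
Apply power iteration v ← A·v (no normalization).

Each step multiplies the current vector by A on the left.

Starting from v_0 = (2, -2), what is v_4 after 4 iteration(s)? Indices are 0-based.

v_4 = (2, -12)

v_0 = (2, -2).
v_1 = A·v_0 = (2, 0).
v_2 = A·v_1 = (2, -4).
v_3 = A·v_2 = (2, 4).
v_4 = A·v_3 = (2, -12).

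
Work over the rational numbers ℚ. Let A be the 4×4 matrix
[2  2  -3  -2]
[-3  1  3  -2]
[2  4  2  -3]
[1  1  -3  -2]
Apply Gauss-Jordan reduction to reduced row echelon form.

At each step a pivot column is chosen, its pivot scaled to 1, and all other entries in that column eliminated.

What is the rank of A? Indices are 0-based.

pivot(0,0)=2: scale R0 → (1, 1, -3/2, -1)
  clear (1,0): R1 −= (-3)R0 → (0, 4, -3/2, -5)
  clear (2,0): R2 −= (2)R0 → (0, 2, 5, -1)
  clear (3,0): R3 −= (1)R0 → (0, 0, -3/2, -1)
pivot(1,1)=4: scale R1 → (0, 1, -3/8, -5/4)
  clear (0,1): R0 −= (1)R1 → (1, 0, -9/8, 1/4)
  clear (2,1): R2 −= (2)R1 → (0, 0, 23/4, 3/2)
pivot(2,2)=23/4: scale R2 → (0, 0, 1, 6/23)
  clear (0,2): R0 −= (-9/8)R2 → (1, 0, 0, 25/46)
  clear (1,2): R1 −= (-3/8)R2 → (0, 1, 0, -53/46)
  clear (3,2): R3 −= (-3/2)R2 → (0, 0, 0, -14/23)
pivot(3,3)=-14/23: scale R3 → (0, 0, 0, 1)
  clear (0,3): R0 −= (25/46)R3 → (1, 0, 0, 0)
  clear (1,3): R1 −= (-53/46)R3 → (0, 1, 0, 0)
  clear (2,3): R2 −= (6/23)R3 → (0, 0, 1, 0)

rank = 4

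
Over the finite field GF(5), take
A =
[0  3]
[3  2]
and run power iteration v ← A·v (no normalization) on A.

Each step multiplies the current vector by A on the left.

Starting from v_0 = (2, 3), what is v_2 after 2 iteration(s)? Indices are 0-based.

v_2 = (1, 1)

v_0 = (2, 3).
v_1 = A·v_0 = (4, 2).
v_2 = A·v_1 = (1, 1).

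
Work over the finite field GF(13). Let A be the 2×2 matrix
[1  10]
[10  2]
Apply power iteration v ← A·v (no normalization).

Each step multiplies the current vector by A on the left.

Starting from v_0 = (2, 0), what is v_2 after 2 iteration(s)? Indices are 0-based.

v_0 = (2, 0).
v_1 = A·v_0 = (2, 7).
v_2 = A·v_1 = (7, 8).

v_2 = (7, 8)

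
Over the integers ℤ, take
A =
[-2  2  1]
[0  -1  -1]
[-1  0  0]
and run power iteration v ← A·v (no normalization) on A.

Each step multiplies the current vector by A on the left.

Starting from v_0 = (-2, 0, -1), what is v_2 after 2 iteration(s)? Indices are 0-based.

v_2 = (-2, -3, -3)

v_0 = (-2, 0, -1).
v_1 = A·v_0 = (3, 1, 2).
v_2 = A·v_1 = (-2, -3, -3).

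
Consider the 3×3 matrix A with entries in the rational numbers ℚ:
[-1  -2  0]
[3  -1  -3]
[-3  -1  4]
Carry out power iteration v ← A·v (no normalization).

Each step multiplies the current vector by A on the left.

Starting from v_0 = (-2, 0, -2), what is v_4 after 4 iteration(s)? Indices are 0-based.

v_0 = (-2, 0, -2).
v_1 = A·v_0 = (2, 0, -2).
v_2 = A·v_1 = (-2, 12, -14).
v_3 = A·v_2 = (-22, 24, -62).
v_4 = A·v_3 = (-26, 96, -206).

v_4 = (-26, 96, -206)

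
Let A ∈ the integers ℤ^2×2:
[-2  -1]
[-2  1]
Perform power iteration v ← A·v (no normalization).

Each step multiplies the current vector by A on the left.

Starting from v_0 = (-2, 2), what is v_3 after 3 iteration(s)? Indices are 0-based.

v_3 = (18, 22)

v_0 = (-2, 2).
v_1 = A·v_0 = (2, 6).
v_2 = A·v_1 = (-10, 2).
v_3 = A·v_2 = (18, 22).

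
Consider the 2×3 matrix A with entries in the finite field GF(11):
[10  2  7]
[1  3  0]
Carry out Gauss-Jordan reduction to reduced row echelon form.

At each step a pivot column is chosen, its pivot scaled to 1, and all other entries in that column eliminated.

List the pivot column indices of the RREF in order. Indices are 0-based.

pivot columns: 0, 1

pivot(0,0)=10: scale R0 → (1, 9, 4)
  clear (1,0): R1 −= (1)R0 → (0, 5, 7)
pivot(1,1)=5: scale R1 → (0, 1, 8)
  clear (0,1): R0 −= (9)R1 → (1, 0, 9)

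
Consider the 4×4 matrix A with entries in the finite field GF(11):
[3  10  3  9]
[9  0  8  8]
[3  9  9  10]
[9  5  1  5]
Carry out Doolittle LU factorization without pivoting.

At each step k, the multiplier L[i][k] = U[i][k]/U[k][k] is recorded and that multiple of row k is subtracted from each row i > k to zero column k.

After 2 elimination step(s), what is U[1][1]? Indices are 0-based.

[col 0] pivot 3
  R1 -= 3*R0 → (0, 3, 10, 3)  (L[1][0] := 3)
  R2 -= 1*R0 → (0, 10, 6, 1)  (L[2][0] := 1)
  R3 -= 3*R0 → (0, 8, 3, 0)  (L[3][0] := 3)
[col 1] pivot 3
  R2 -= 7*R1 → (0, 0, 2, 2)  (L[2][1] := 7)
  R3 -= 10*R1 → (0, 0, 2, 3)  (L[3][1] := 10)

U[1][1] = 3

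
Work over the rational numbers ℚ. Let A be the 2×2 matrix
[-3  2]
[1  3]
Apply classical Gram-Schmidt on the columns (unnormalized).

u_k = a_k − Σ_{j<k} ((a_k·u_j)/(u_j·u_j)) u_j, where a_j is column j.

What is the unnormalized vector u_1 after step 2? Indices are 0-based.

Step 1: u_0 = a_0 = (-3, 1).
Step 2: u_1 = a_1 − (-3/10)·u_0 = (11/10, 33/10).

u_1 = (11/10, 33/10)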